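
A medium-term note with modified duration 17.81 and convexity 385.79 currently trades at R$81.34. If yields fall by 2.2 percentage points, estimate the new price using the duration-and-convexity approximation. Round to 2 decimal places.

R$120.80

Duration effect: -D_mod·Δy = -17.81 × (-0.022) = +0.391820
Convexity effect: ½·C·(Δy)² = 0.5 × 385.79 × (-0.022)² = +0.09336118
ΔP/P ≈ +0.391820 + 0.09336118 = +0.48518118
New price ≈ 81.34 × (1 + 0.48518118) = 120.8046371812.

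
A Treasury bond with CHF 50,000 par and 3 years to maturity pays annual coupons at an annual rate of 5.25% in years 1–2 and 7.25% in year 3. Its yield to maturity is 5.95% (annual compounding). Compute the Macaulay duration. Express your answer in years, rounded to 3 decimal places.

Periodic yield y = 0.0595. Discount each cash flow and weight by its year:
  t   CF        PV=CF/(1+0.0595)^t    t·PV
  1     2,625.00     2,477.5838     2,477.5838
  2     2,625.00     2,338.4462     4,676.8924
  3    53,625.00    45,088.3582   135,265.0747
  Σ                 49,904.3882   142,419.5509
Price P = Σ PV = 49,904.3882.
Macaulay duration = Σ(t·PV) / P = 142,419.5509 / 49,904.3882 = 2.85385 years.

2.854 years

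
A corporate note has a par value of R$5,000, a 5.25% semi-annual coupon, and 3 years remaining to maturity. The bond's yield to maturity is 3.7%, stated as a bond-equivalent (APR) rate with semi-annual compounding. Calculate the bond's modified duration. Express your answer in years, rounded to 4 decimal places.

Periodic yield y = 0.0185. First find Macaulay duration:
  t   CF        PV=CF/(1+0.0185)^t    t·PV
  1       131.25       128.8660       128.8660
  2       131.25       126.5253       253.0505
  3       131.25       124.2271       372.6812
  4       131.25       121.9706       487.8824
  5       131.25       119.7551       598.7757
  6     5,131.25     4,596.8145    27,580.8867
  Σ                  5,218.1585    29,422.1425
P = 5,218.1585; Macaulay duration = 29,422.1425 / 5,218.1585 = 5.63841 half-year periods = 2.81921 years.
Modified duration = D_Mac / (1 + y) = 2.81921 / 1.0185 = 2.76800 years.

2.7680 years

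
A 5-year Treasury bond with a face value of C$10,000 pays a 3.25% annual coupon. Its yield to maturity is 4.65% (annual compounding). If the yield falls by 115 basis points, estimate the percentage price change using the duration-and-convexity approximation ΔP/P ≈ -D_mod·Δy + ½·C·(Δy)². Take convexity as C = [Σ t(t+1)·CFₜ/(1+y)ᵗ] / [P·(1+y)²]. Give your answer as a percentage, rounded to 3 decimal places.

+5.313%

With y = 0.0465:
  t   CF        PV=CF/(1+0.0465)^t    t·PV        t(t+1)·PV
  1       325.00       310.5590       310.5590         621.1180
  2       325.00       296.7597       593.5194       1,780.5581
  3       325.00       283.5735       850.7205       3,402.8822
  4       325.00       270.9733     1,083.8930       5,419.4651
  5    10,325.00     8,226.0983    41,130.4917     246,782.9502
  Σ                  9,387.9638    43,969.1836     258,006.9735
P = 9,387.9638; D_Mac = 4.68357 yrs; D_mod = 4.47546 yrs; C = 25.09467.
Duration effect: -4.47546 × (-0.0115) = +0.051468
Convexity effect: 0.5 × 25.09467 × (-0.0115)² = +0.0016594
ΔP/P ≈ +0.051468 + 0.0016594 = +0.053127 = +5.3127%.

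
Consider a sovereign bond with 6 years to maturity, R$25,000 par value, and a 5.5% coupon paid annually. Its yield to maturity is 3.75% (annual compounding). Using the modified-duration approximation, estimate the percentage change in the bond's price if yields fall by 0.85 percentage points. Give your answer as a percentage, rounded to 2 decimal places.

+4.35%

Periodic yield y = 0.0375. Modified duration first:
  t   CF        PV=CF/(1+0.0375)^t    t·PV
  1     1,375.00     1,325.3012     1,325.3012
  2     1,375.00     1,277.3988     2,554.7975
  3     1,375.00     1,231.2277     3,693.6831
  4     1,375.00     1,186.7255     4,746.9020
  5     1,375.00     1,143.8318     5,719.1591
  6    26,375.00    21,147.7338   126,886.4031
  Σ                 27,312.2188   144,926.2460
P = 27,312.2188; D_Mac = 5.30628 yrs; D_mod = 5.30628/(1+0.0375) = 5.11449 yrs.
ΔP/P ≈ -D_mod · Δy = -5.11449 × (-0.0085) = +0.043473 = +4.3473%.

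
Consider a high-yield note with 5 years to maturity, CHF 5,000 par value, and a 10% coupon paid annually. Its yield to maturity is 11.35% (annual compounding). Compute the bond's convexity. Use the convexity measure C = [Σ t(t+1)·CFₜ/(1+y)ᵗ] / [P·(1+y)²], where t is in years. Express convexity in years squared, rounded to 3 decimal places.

With y = 0.1135:
  t   CF        PV=CF/(1+0.1135)^t    t·PV        t(t+1)·PV
  1       500.00       449.0346       449.0346         898.0692
  2       500.00       403.2641       806.5282       2,419.5846
  3       500.00       362.1590     1,086.4771       4,345.9086
  4       500.00       325.2439     1,300.9755       6,504.8774
  5     5,500.00     3,213.0063    16,065.0317      96,390.1902
  Σ                  4,752.7079    19,708.0471     110,558.6299
P = 4,752.7079.
Convexity = Σ t(t+1)·PV / [P·(1+y)²] = 110,558.6299 / (4,752.7079 × 1.239882) = 18.76165.

18.762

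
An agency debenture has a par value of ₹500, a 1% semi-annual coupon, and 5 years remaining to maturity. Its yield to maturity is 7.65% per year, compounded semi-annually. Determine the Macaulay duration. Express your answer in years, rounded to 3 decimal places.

Periodic yield y = 0.03825. Discount each cash flow and weight by its period:
  t   CF        PV=CF/(1+0.03825)^t    t·PV
  1         2.50         2.4079         2.4079
  2         2.50         2.3192         4.6384
  3         2.50         2.2337         6.7012
  4         2.50         2.1515         8.6058
  5         2.50         2.0722        10.3610
  6         2.50         1.9959        11.9751
  7         2.50         1.9223        13.4563
  8         2.50         1.8515        14.8120
  9         2.50         1.7833        16.0496
  10      502.50       345.2365     3,452.3647
  Σ                    363.9739     3,541.3720
Price P = Σ PV = 363.9739.
Macaulay duration = Σ(t·PV) / P = 3,541.3720 / 363.9739 = 9.72974 half-year periods.
In years: 9.72974 / 2 = 4.86487 years.

4.865 years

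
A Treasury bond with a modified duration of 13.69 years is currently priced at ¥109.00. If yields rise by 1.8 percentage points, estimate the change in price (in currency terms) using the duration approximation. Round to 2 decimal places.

-¥26.86

Duration approximation: ΔP/P ≈ -D_mod · Δy = -13.69 × (+0.018) = -0.246420.
ΔP ≈ 109.00 × (-0.246420) = -26.85978.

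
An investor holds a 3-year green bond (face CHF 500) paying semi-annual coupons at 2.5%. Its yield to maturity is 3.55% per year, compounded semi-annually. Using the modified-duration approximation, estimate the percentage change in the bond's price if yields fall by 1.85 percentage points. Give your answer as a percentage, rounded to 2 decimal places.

Periodic yield y = 0.01775. Modified duration first:
  t   CF        PV=CF/(1+0.01775)^t    t·PV
  1         6.25         6.1410         6.1410
  2         6.25         6.0339        12.0678
  3         6.25         5.9287        17.7860
  4         6.25         5.8253        23.3011
  5         6.25         5.7237        28.6183
  6       506.25       455.5315     2,733.1887
  Σ                    485.1839     2,821.1029
P = 485.1839; D_Mac = 5.81450 half-year periods = 2.90725 yrs; D_mod = 2.90725/(1+0.01775) = 2.85655 yrs.
ΔP/P ≈ -D_mod · Δy = -2.85655 × (-0.0185) = +0.052846 = +5.2846%.

+5.28%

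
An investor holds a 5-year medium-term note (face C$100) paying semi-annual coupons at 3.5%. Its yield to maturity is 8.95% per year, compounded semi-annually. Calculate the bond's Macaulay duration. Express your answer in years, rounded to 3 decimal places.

4.570 years

Periodic yield y = 0.04475. Discount each cash flow and weight by its period:
  t   CF        PV=CF/(1+0.04475)^t    t·PV
  1         1.75         1.6750         1.6750
  2         1.75         1.6033         3.2066
  3         1.75         1.5346         4.6039
  4         1.75         1.4689         5.8755
  5         1.75         1.4060         7.0299
  6         1.75         1.3457         8.0745
  7         1.75         1.2881         9.0167
  8         1.75         1.2329         9.8635
  9         1.75         1.1801        10.6211
  10      101.75        65.6766       656.7659
  Σ                     78.4113       716.7326
Price P = Σ PV = 78.4113.
Macaulay duration = Σ(t·PV) / P = 716.7326 / 78.4113 = 9.14068 half-year periods.
In years: 9.14068 / 2 = 4.57034 years.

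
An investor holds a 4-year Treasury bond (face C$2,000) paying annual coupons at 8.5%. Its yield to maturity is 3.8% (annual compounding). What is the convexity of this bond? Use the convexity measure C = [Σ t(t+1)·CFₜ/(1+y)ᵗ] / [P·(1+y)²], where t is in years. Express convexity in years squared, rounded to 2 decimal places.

With y = 0.038:
  t   CF        PV=CF/(1+0.038)^t    t·PV        t(t+1)·PV
  1       170.00       163.7765       163.7765         327.5530
  2       170.00       157.7808       315.5616         946.6849
  3       170.00       152.0046       456.0139       1,824.0557
  4     2,170.00     1,869.2626     7,477.0505      37,385.2523
  Σ                  2,342.8246     8,412.4025      40,483.5459
P = 2,342.8246.
Convexity = Σ t(t+1)·PV / [P·(1+y)²] = 40,483.5459 / (2,342.8246 × 1.077444) = 16.03777.

16.04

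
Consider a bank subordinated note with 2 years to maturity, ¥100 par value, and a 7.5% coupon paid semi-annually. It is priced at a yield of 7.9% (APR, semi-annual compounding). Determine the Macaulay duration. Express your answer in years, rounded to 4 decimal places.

Periodic yield y = 0.0395. Discount each cash flow and weight by its period:
  t   CF        PV=CF/(1+0.0395)^t    t·PV
  1         3.75         3.6075         3.6075
  2         3.75         3.4704         6.9408
  3         3.75         3.3385        10.0156
  4       103.75        88.8567       355.4268
  Σ                     99.2732       375.9908
Price P = Σ PV = 99.2732.
Macaulay duration = Σ(t·PV) / P = 375.9908 / 99.2732 = 3.78744 half-year periods.
In years: 3.78744 / 2 = 1.89372 years.

1.8937 years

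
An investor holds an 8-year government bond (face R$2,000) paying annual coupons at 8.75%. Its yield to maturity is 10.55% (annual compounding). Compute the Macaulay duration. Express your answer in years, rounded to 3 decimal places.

Periodic yield y = 0.1055. Discount each cash flow and weight by its year:
  t   CF        PV=CF/(1+0.1055)^t    t·PV
  1       175.00       158.2994       158.2994
  2       175.00       143.1926       286.3852
  3       175.00       129.5274       388.5823
  4       175.00       117.1664       468.6656
  5       175.00       105.9850       529.9249
  6       175.00        95.8706       575.2238
  7       175.00        86.7215       607.0506
  8     2,175.00       974.9656     7,799.7247
  Σ                  1,811.7285    10,813.8564
Price P = Σ PV = 1,811.7285.
Macaulay duration = Σ(t·PV) / P = 10,813.8564 / 1,811.7285 = 5.96881 years.

5.969 years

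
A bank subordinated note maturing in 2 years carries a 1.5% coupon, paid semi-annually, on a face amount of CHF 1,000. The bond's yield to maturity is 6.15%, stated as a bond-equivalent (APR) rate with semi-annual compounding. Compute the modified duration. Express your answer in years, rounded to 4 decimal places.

Periodic yield y = 0.03075. First find Macaulay duration:
  t   CF        PV=CF/(1+0.03075)^t    t·PV
  1         7.50         7.2763         7.2763
  2         7.50         7.0592        14.1184
  3         7.50         6.8486        20.5458
  4     1,007.50       892.5482     3,570.1928
  Σ                    913.7322     3,612.1332
P = 913.7322; Macaulay duration = 3,612.1332 / 913.7322 = 3.95316 half-year periods = 1.97658 years.
Modified duration = D_Mac / (1 + y) = 1.97658 / 1.03075 = 1.91762 years.

1.9176 years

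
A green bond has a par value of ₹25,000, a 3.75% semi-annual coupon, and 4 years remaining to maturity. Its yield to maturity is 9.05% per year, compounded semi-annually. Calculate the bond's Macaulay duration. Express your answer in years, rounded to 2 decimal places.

3.72 years

Periodic yield y = 0.04525. Discount each cash flow and weight by its period:
  t   CF        PV=CF/(1+0.04525)^t    t·PV
  1       468.75       448.4573       448.4573
  2       468.75       429.0431       858.0862
  3       468.75       410.4694     1,231.4081
  4       468.75       392.6997     1,570.7988
  5       468.75       375.6993     1,878.4966
  6       468.75       359.4349     2,156.6093
  7       468.75       343.8746     2,407.1219
  8    25,468.75    17,875.0070   143,000.0560
  Σ                 20,634.6852   153,551.0343
Price P = Σ PV = 20,634.6852.
Macaulay duration = Σ(t·PV) / P = 153,551.0343 / 20,634.6852 = 7.44140 half-year periods.
In years: 7.44140 / 2 = 3.72070 years.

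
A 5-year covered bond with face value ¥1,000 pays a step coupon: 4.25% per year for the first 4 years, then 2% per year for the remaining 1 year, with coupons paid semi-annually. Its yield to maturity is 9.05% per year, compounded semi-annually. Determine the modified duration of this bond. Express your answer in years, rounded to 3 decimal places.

Periodic yield y = 0.04525. First find Macaulay duration:
  t   CF        PV=CF/(1+0.04525)^t    t·PV
  1        21.25        20.3301        20.3301
  2        21.25        19.4500        38.8999
  3        21.25        18.6079        55.8238
  4        21.25        17.8024        71.2095
  5        21.25        17.0317        85.1585
  6        21.25        16.2944        97.7663
  7        21.25        15.5890       109.1229
  8        21.25        14.9141       119.3129
  9        10.00         6.7146        60.4312
  10    1,010.00       648.8131     6,488.1310
  Σ                    795.5472     7,146.1861
P = 795.5472; Macaulay duration = 7,146.1861 / 795.5472 = 8.98273 half-year periods = 4.49137 years.
Modified duration = D_Mac / (1 + y) = 4.49137 / 1.04525 = 4.29693 years.

4.297 years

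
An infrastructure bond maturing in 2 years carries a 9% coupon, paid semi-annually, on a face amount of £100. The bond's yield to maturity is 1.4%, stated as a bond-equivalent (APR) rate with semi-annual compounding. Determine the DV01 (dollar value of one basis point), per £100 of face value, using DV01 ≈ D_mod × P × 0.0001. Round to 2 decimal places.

Periodic yield y = 0.007.
  t   CF        PV=CF/(1+0.007)^t    t·PV
  1         4.50         4.4687         4.4687
  2         4.50         4.4377         8.8753
  3         4.50         4.4068        13.2204
  4       104.50       101.6245       406.4980
  Σ                    114.9377       433.0624
P = 114.9377; D_Mac = 3.76780 half-year periods = 1.88390 yrs; D_mod = 1.87081 yrs.
DV01 ≈ 1.87081 × 114.9377 × 0.0001 = 0.021503.

£0.02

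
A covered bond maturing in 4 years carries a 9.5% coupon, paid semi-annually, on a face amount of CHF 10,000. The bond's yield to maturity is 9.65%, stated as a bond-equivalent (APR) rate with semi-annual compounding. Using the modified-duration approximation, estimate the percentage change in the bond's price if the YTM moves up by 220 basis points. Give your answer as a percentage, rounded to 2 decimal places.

-7.17%

Periodic yield y = 0.04825. Modified duration first:
  t   CF        PV=CF/(1+0.04825)^t    t·PV
  1       475.00       453.1362       453.1362
  2       475.00       432.2787       864.5575
  3       475.00       412.3813     1,237.1440
  4       475.00       393.3998     1,573.5992
  5       475.00       375.2920     1,876.4598
  6       475.00       358.0176     2,148.1056
  7       475.00       341.5384     2,390.7686
  8    10,475.00     7,185.1372    57,481.0973
  Σ                  9,951.1811    68,024.8681
P = 9,951.1811; D_Mac = 6.83586 half-year periods = 3.41793 yrs; D_mod = 3.41793/(1+0.04825) = 3.26061 yrs.
ΔP/P ≈ -D_mod · Δy = -3.26061 × (+0.022) = -0.071733 = -7.1733%.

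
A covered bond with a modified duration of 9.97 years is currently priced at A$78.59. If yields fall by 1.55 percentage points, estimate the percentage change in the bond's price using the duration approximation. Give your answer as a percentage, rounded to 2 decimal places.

+15.45%

Duration approximation: ΔP/P ≈ -D_mod · Δy = -9.97 × (-0.0155) = +0.154535.
As a percentage: +15.4535%.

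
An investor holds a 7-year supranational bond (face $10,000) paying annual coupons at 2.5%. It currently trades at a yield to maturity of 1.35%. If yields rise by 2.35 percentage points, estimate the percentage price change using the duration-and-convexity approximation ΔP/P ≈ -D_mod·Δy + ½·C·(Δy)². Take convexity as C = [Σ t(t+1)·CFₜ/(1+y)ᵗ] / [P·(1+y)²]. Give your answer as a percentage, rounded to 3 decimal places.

With y = 0.0135:
  t   CF        PV=CF/(1+0.0135)^t    t·PV        t(t+1)·PV
  1       250.00       246.6700       246.6700         493.3399
  2       250.00       243.3843       486.7685       1,460.3056
  3       250.00       240.1423       720.4270       2,881.7082
  4       250.00       236.9436       947.7744       4,738.8722
  5       250.00       233.7875     1,168.9374       7,013.6243
  6       250.00       230.6734     1,384.0403       9,688.2822
  7    10,250.00     9,331.6318    65,321.4226     522,571.3805
  Σ                 10,763.2328    70,276.0402     548,847.5129
P = 10,763.2328; D_Mac = 6.52927 yrs; D_mod = 6.44230 yrs; C = 49.64339.
Duration effect: -6.44230 × (+0.0235) = -0.151394
Convexity effect: 0.5 × 49.64339 × (0.0235)² = +0.0137078
ΔP/P ≈ -0.151394 + 0.0137078 = -0.137686 = -13.7686%.

-13.769%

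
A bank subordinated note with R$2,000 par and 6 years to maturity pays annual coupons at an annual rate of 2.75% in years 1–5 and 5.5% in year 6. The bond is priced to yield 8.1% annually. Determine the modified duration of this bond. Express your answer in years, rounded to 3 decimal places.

Periodic yield y = 0.081. First find Macaulay duration:
  t   CF        PV=CF/(1+0.081)^t    t·PV
  1        55.00        50.8788        50.8788
  2        55.00        47.0664        94.1329
  3        55.00        43.5397       130.6192
  4        55.00        40.2773       161.1090
  5        55.00        37.2593       186.2963
  6     2,110.00     1,322.2948     7,933.7688
  Σ                  1,541.3163     8,556.8050
P = 1,541.3163; Macaulay duration = 8,556.8050 / 1,541.3163 = 5.55162 years.
Modified duration = D_Mac / (1 + y) = 5.55162 / 1.081 = 5.13564 years.

5.136 years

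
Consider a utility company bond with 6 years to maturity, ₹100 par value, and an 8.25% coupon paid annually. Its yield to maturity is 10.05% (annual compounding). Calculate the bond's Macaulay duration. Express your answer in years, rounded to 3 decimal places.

4.919 years

Periodic yield y = 0.1005. Discount each cash flow and weight by its year:
  t   CF        PV=CF/(1+0.1005)^t    t·PV
  1         8.25         7.4966         7.4966
  2         8.25         6.8120        13.6240
  3         8.25         6.1899        18.5697
  4         8.25         5.6246        22.4985
  5         8.25         5.1110        25.5549
  6       108.25        60.9379       365.6275
  Σ                     92.1720       453.3712
Price P = Σ PV = 92.1720.
Macaulay duration = Σ(t·PV) / P = 453.3712 / 92.1720 = 4.91875 years.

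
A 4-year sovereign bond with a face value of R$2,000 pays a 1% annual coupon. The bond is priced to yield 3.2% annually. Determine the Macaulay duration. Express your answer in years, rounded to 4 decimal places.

Periodic yield y = 0.032. Discount each cash flow and weight by its year:
  t   CF        PV=CF/(1+0.032)^t    t·PV
  1        20.00        19.3798        19.3798
  2        20.00        18.7789        37.5578
  3        20.00        18.1966        54.5899
  4     2,020.00     1,780.8715     7,123.4859
  Σ                  1,837.2269     7,235.0135
Price P = Σ PV = 1,837.2269.
Macaulay duration = Σ(t·PV) / P = 7,235.0135 / 1,837.2269 = 3.93801 years.

3.9380 years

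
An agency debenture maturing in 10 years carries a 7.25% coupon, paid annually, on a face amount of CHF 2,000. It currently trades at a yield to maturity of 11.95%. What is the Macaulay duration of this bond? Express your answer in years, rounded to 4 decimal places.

6.9730 years

Periodic yield y = 0.1195. Discount each cash flow and weight by its year:
  t   CF        PV=CF/(1+0.1195)^t    t·PV
  1       145.00       129.5221       129.5221
  2       145.00       115.6964       231.3928
  3       145.00       103.3465       310.0395
  4       145.00        92.3149       369.2594
  5       145.00        82.4608       412.3040
  6       145.00        73.6586       441.9516
  7       145.00        65.7960       460.5718
  8       145.00        58.7726       470.1811
  9       145.00        52.4990       472.4911
  10    2,145.00       693.7234     6,937.2336
  Σ                  1,467.7902    10,234.9469
Price P = Σ PV = 1,467.7902.
Macaulay duration = Σ(t·PV) / P = 10,234.9469 / 1,467.7902 = 6.97303 years.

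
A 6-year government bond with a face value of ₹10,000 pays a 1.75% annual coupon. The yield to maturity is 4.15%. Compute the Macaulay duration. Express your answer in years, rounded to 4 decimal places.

5.7267 years

Periodic yield y = 0.0415. Discount each cash flow and weight by its year:
  t   CF        PV=CF/(1+0.0415)^t    t·PV
  1       175.00       168.0269       168.0269
  2       175.00       161.3316       322.6632
  3       175.00       154.9031       464.7094
  4       175.00       148.7308       594.9233
  5       175.00       142.8044       714.0221
  6    10,175.00     7,972.2108    47,833.2646
  Σ                  8,748.0077    50,097.6096
Price P = Σ PV = 8,748.0077.
Macaulay duration = Σ(t·PV) / P = 50,097.6096 / 8,748.0077 = 5.72675 years.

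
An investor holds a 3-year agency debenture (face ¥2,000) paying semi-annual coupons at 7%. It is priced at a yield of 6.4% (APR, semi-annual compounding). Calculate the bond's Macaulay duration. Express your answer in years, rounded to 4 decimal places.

Periodic yield y = 0.032. Discount each cash flow and weight by its period:
  t   CF        PV=CF/(1+0.032)^t    t·PV
  1        70.00        67.8295        67.8295
  2        70.00        65.7262       131.4524
  3        70.00        63.6882       191.0646
  4        70.00        61.7134       246.8535
  5        70.00        59.7998       298.9989
  6     2,070.00     1,713.5318    10,281.1906
  Σ                  2,032.2888    11,217.3895
Price P = Σ PV = 2,032.2888.
Macaulay duration = Σ(t·PV) / P = 11,217.3895 / 2,032.2888 = 5.51958 half-year periods.
In years: 5.51958 / 2 = 2.75979 years.

2.7598 years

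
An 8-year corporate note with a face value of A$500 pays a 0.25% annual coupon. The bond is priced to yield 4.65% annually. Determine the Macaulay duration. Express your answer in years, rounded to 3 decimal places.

7.914 years

Periodic yield y = 0.0465. Discount each cash flow and weight by its year:
  t   CF        PV=CF/(1+0.0465)^t    t·PV
  1         1.25         1.1945         1.1945
  2         1.25         1.1414         2.2828
  3         1.25         1.0907         3.2720
  4         1.25         1.0422         4.1688
  5         1.25         0.9959         4.9795
  6         1.25         0.9516         5.7099
  7         1.25         0.9094         6.3655
  8       501.25       348.4500     2,787.6004
  Σ                    355.7757     2,815.5733
Price P = Σ PV = 355.7757.
Macaulay duration = Σ(t·PV) / P = 2,815.5733 / 355.7757 = 7.91390 years.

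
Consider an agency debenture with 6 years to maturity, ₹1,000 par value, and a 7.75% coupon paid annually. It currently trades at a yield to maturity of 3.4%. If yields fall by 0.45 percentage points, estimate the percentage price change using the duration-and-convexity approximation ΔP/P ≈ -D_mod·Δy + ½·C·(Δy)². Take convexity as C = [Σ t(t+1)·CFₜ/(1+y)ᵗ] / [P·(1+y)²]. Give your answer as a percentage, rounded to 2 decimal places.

+2.26%

With y = 0.034:
  t   CF        PV=CF/(1+0.034)^t    t·PV        t(t+1)·PV
  1        77.50        74.9516        74.9516         149.9033
  2        77.50        72.4871       144.9742         434.9225
  3        77.50        70.1036       210.3107         841.2427
  4        77.50        67.7984       271.1937       1,355.9683
  5        77.50        65.5691       327.8453       1,967.0720
  6     1,077.50       881.6456     5,289.8736      37,029.1154
  Σ                  1,232.5554     6,319.1491      41,778.2242
P = 1,232.5554; D_Mac = 5.12687 yrs; D_mod = 4.95829 yrs; C = 31.70315.
Duration effect: -4.95829 × (-0.0045) = +0.022312
Convexity effect: 0.5 × 31.70315 × (-0.0045)² = +0.0003210
ΔP/P ≈ +0.022312 + 0.0003210 = +0.022633 = +2.2633%.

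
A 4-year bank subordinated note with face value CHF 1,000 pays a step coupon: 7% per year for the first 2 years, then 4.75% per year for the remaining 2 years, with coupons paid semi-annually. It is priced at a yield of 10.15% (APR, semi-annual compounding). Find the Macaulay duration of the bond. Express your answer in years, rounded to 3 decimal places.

3.540 years

Periodic yield y = 0.05075. Discount each cash flow and weight by its period:
  t   CF        PV=CF/(1+0.05075)^t    t·PV
  1        35.00        33.3095        33.3095
  2        35.00        31.7007        63.4015
  3        35.00        30.1696        90.5089
  4        35.00        28.7125       114.8499
  5        23.75        18.5424        92.7121
  6        23.75        17.6469       105.8811
  7        23.75        16.7945       117.5617
  8     1,023.75       688.9675     5,511.7399
  Σ                    865.8436     6,129.9645
Price P = Σ PV = 865.8436.
Macaulay duration = Σ(t·PV) / P = 6,129.9645 / 865.8436 = 7.07976 half-year periods.
In years: 7.07976 / 2 = 3.53988 years.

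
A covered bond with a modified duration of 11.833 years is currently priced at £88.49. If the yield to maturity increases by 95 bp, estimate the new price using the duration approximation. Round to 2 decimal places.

£78.54

Duration approximation: ΔP/P ≈ -D_mod · Δy = -11.833 × (+0.0095) = -0.1124135.
New price ≈ 88.49 × (1 - 0.1124135) = 78.542529385.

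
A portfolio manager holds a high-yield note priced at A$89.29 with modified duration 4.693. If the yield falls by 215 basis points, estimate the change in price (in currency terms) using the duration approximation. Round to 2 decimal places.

Duration approximation: ΔP/P ≈ -D_mod · Δy = -4.693 × (-0.0215) = +0.1008995.
ΔP ≈ 89.29 × (+0.1008995) = +9.009316355.

+A$9.01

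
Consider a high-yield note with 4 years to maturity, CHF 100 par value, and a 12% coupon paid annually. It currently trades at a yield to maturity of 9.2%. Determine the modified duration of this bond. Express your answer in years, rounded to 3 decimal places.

3.140 years

Periodic yield y = 0.092. First find Macaulay duration:
  t   CF        PV=CF/(1+0.092)^t    t·PV
  1        12.00        10.9890        10.9890
  2        12.00        10.0632        20.1264
  3        12.00         9.2154        27.6461
  4       112.00        78.7639       315.0558
  Σ                    109.0315       373.8173
P = 109.0315; Macaulay duration = 373.8173 / 109.0315 = 3.42852 years.
Modified duration = D_Mac / (1 + y) = 3.42852 / 1.092 = 3.13967 years.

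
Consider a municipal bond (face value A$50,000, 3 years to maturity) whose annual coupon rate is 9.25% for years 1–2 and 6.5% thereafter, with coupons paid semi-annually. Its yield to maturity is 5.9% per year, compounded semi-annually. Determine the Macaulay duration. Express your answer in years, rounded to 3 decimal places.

2.702 years

Periodic yield y = 0.0295. Discount each cash flow and weight by its period:
  t   CF        PV=CF/(1+0.0295)^t    t·PV
  1     2,312.50     2,246.2360     2,246.2360
  2     2,312.50     2,181.8708     4,363.7417
  3     2,312.50     2,119.3500     6,358.0501
  4     2,312.50     2,058.6207     8,234.4828
  5     1,625.00     1,405.1465     7,025.7326
  6    51,625.00    43,361.2665   260,167.5992
  Σ                 53,372.4907   288,395.8424
Price P = Σ PV = 53,372.4907.
Macaulay duration = Σ(t·PV) / P = 288,395.8424 / 53,372.4907 = 5.40345 half-year periods.
In years: 5.40345 / 2 = 2.70173 years.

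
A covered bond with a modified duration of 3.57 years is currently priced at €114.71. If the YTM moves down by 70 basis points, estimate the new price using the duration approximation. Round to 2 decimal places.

€117.58

Duration approximation: ΔP/P ≈ -D_mod · Δy = -3.57 × (-0.007) = +0.024990.
New price ≈ 114.71 × (1 + 0.024990) = 117.5766029.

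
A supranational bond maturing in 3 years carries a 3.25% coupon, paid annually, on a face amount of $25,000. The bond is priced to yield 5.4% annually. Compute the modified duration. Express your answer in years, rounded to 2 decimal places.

Periodic yield y = 0.054. First find Macaulay duration:
  t   CF        PV=CF/(1+0.054)^t    t·PV
  1       812.50       770.8729       770.8729
  2       812.50       731.3784     1,462.7569
  3    25,812.50    22,044.9052    66,134.7157
  Σ                 23,547.1565    68,368.3454
P = 23,547.1565; Macaulay duration = 68,368.3454 / 23,547.1565 = 2.90347 years.
Modified duration = D_Mac / (1 + y) = 2.90347 / 1.054 = 2.75471 years.

2.75 years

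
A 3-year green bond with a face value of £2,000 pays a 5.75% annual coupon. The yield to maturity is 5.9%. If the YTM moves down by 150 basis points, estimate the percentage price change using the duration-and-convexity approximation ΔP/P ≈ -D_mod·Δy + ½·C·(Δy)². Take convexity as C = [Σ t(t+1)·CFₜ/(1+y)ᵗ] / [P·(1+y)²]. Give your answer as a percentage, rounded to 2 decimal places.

+4.13%

With y = 0.059:
  t   CF        PV=CF/(1+0.059)^t    t·PV        t(t+1)·PV
  1       115.00       108.5930       108.5930         217.1860
  2       115.00       102.5430       205.0860         615.2579
  3     2,115.00     1,780.8301     5,342.4903      21,369.9614
  Σ                  1,991.9661     5,656.1693      22,202.4053
P = 1,991.9661; D_Mac = 2.83949 yrs; D_mod = 2.68129 yrs; C = 9.93862.
Duration effect: -2.68129 × (-0.015) = +0.040219
Convexity effect: 0.5 × 9.93862 × (-0.015)² = +0.0011181
ΔP/P ≈ +0.040219 + 0.0011181 = +0.041338 = +4.1338%.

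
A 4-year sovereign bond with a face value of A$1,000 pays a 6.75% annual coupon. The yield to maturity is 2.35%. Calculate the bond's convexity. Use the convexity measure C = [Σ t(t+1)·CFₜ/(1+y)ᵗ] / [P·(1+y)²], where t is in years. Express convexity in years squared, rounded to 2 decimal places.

16.97

With y = 0.0235:
  t   CF        PV=CF/(1+0.0235)^t    t·PV        t(t+1)·PV
  1        67.50        65.9502        65.9502         131.9003
  2        67.50        64.4359       128.8719         386.6156
  3        67.50        62.9565       188.8694         755.4774
  4     1,067.50       972.7842     3,891.1367      19,455.6834
  Σ                  1,166.1267     4,274.8281      20,729.6767
P = 1,166.1267.
Convexity = Σ t(t+1)·PV / [P·(1+y)²] = 20,729.6767 / (1,166.1267 × 1.047552) = 16.96958.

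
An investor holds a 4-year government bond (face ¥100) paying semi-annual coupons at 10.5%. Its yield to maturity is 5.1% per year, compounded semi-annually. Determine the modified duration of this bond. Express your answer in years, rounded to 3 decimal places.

3.343 years

Periodic yield y = 0.0255. First find Macaulay duration:
  t   CF        PV=CF/(1+0.0255)^t    t·PV
  1         5.25         5.1195         5.1195
  2         5.25         4.9922         9.9843
  3         5.25         4.8680        14.6041
  4         5.25         4.7470        18.9879
  5         5.25         4.6289        23.1447
  6         5.25         4.5138        27.0830
  7         5.25         4.4016        30.8111
  8       105.25        86.0472       688.3777
  Σ                    119.3182       818.1122
P = 119.3182; Macaulay duration = 818.1122 / 119.3182 = 6.85656 half-year periods = 3.42828 years.
Modified duration = D_Mac / (1 + y) = 3.42828 / 1.0255 = 3.34303 years.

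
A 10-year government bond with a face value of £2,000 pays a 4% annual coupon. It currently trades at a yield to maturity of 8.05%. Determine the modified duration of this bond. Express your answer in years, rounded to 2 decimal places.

Periodic yield y = 0.0805. First find Macaulay duration:
  t   CF        PV=CF/(1+0.0805)^t    t·PV
  1        80.00        74.0398        74.0398
  2        80.00        68.5236       137.0473
  3        80.00        63.4185       190.2554
  4        80.00        58.6936       234.7745
  5        80.00        54.3208       271.6040
  6        80.00        50.2738       301.6426
  7        80.00        46.5282       325.6977
  8        80.00        43.0618       344.4941
  9        80.00        39.8536       358.6820
  10    2,080.00       958.9934     9,589.9341
  Σ                  1,457.7070    11,828.1713
P = 1,457.7070; Macaulay duration = 11,828.1713 / 1,457.7070 = 8.11423 years.
Modified duration = D_Mac / (1 + y) = 8.11423 / 1.0805 = 7.50970 years.

7.51 years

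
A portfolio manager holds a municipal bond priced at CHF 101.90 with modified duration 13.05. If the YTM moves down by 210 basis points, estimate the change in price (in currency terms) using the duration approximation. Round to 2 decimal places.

Duration approximation: ΔP/P ≈ -D_mod · Δy = -13.05 × (-0.021) = +0.274050.
ΔP ≈ 101.90 × (+0.274050) = +27.925695.

+CHF 27.93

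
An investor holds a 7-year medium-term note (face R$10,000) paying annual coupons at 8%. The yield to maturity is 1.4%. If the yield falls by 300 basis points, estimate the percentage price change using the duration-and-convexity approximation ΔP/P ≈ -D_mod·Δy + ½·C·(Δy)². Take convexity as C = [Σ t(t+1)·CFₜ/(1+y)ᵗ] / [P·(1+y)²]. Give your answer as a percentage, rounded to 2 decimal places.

+19.30%

With y = 0.014:
  t   CF        PV=CF/(1+0.014)^t    t·PV        t(t+1)·PV
  1       800.00       788.9546       788.9546       1,577.9093
  2       800.00       778.0618     1,556.1235       4,668.3706
  3       800.00       767.3193     2,301.9579       9,207.8316
  4       800.00       756.7251     3,026.9006      15,134.5030
  5       800.00       746.2773     3,731.3863      22,388.3180
  6       800.00       735.9736     4,415.8418      30,910.8927
  7    10,800.00     9,798.4656    68,589.2589     548,714.0714
  Σ                 14,371.7773    84,410.4237     632,601.8965
P = 14,371.7773; D_Mac = 5.87335 yrs; D_mod = 5.79225 yrs; C = 42.80989.
Duration effect: -5.79225 × (-0.03) = +0.173768
Convexity effect: 0.5 × 42.80989 × (-0.03)² = +0.0192644
ΔP/P ≈ +0.173768 + 0.0192644 = +0.193032 = +19.3032%.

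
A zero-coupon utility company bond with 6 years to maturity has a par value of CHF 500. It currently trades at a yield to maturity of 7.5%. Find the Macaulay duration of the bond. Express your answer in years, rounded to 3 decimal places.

6.000 years

A zero-coupon bond has a single cash flow at maturity, so its Macaulay duration equals its maturity: 6 years.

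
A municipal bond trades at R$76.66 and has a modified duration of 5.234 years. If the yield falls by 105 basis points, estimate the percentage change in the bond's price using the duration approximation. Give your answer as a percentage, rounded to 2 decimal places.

+5.50%

Duration approximation: ΔP/P ≈ -D_mod · Δy = -5.234 × (-0.0105) = +0.054957.
As a percentage: +5.4957%.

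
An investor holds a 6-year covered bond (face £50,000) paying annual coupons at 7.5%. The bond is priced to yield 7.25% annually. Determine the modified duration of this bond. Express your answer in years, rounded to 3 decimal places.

4.711 years

Periodic yield y = 0.0725. First find Macaulay duration:
  t   CF        PV=CF/(1+0.0725)^t    t·PV
  1     3,750.00     3,496.5035     3,496.5035
  2     3,750.00     3,260.1431     6,520.2862
  3     3,750.00     3,039.7605     9,119.2815
  4     3,750.00     2,834.2755    11,337.1020
  5     3,750.00     2,642.6811    13,213.4056
  6    53,750.00    35,317.8830   211,907.2980
  Σ                 50,591.2467   255,593.8768
P = 50,591.2467; Macaulay duration = 255,593.8768 / 50,591.2467 = 5.05214 years.
Modified duration = D_Mac / (1 + y) = 5.05214 / 1.0725 = 4.71062 years.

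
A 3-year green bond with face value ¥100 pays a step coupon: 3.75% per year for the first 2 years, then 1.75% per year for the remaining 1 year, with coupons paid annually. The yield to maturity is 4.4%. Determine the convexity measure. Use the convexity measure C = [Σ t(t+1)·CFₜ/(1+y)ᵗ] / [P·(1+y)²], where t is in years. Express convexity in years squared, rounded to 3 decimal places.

10.472

With y = 0.044:
  t   CF        PV=CF/(1+0.044)^t    t·PV        t(t+1)·PV
  1         3.75         3.5920         3.5920           7.1839
  2         3.75         3.4406         6.8811          20.6434
  3       101.75        89.4196       268.2589       1,073.0357
  Σ                     96.4522       278.7320       1,100.8630
P = 96.4522.
Convexity = Σ t(t+1)·PV / [P·(1+y)²] = 1,100.8630 / (96.4522 × 1.089936) = 10.47178.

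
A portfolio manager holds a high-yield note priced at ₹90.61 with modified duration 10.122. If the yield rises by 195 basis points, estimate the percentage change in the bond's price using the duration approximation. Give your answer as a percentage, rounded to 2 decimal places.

Duration approximation: ΔP/P ≈ -D_mod · Δy = -10.122 × (+0.0195) = -0.197379.
As a percentage: -19.7379%.

-19.74%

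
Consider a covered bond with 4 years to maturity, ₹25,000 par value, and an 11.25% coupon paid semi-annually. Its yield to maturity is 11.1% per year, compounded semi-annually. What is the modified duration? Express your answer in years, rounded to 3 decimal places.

3.155 years

Periodic yield y = 0.0555. First find Macaulay duration:
  t   CF        PV=CF/(1+0.0555)^t    t·PV
  1     1,406.25     1,332.3070     1,332.3070
  2     1,406.25     1,262.2520     2,524.5040
  3     1,406.25     1,195.8806     3,587.6418
  4     1,406.25     1,132.9992     4,531.9966
  5     1,406.25     1,073.4241     5,367.1206
  6     1,406.25     1,016.9816     6,101.8898
  7     1,406.25       963.5070     6,744.5490
  8    26,406.25    17,141.1845   137,129.4760
  Σ                 25,118.5359   167,319.4847
P = 25,118.5359; Macaulay duration = 167,319.4847 / 25,118.5359 = 6.66120 half-year periods = 3.33060 years.
Modified duration = D_Mac / (1 + y) = 3.33060 / 1.0555 = 3.15547 years.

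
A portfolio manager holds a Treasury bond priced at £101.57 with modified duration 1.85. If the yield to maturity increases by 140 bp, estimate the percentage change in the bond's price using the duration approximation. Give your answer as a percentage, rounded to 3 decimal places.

-2.590%

Duration approximation: ΔP/P ≈ -D_mod · Δy = -1.85 × (+0.014) = -0.025900.
As a percentage: -2.5900%.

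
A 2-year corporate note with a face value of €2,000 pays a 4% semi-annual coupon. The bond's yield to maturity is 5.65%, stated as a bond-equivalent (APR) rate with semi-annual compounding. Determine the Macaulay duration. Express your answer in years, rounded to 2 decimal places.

Periodic yield y = 0.02825. Discount each cash flow and weight by its period:
  t   CF        PV=CF/(1+0.02825)^t    t·PV
  1        40.00        38.9010        38.9010
  2        40.00        37.8323        75.6646
  3        40.00        36.7929       110.3787
  4     2,040.00     1,824.8841     7,299.5365
  Σ                  1,938.4103     7,524.4808
Price P = Σ PV = 1,938.4103.
Macaulay duration = Σ(t·PV) / P = 7,524.4808 / 1,938.4103 = 3.88178 half-year periods.
In years: 3.88178 / 2 = 1.94089 years.

1.94 years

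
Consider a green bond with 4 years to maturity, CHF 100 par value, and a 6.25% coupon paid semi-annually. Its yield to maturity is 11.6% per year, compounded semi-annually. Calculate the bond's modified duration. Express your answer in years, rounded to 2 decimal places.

Periodic yield y = 0.058. First find Macaulay duration:
  t   CF        PV=CF/(1+0.058)^t    t·PV
  1        3.125         2.9537         2.9537
  2        3.125         2.7918         5.5835
  3        3.125         2.6387         7.9162
  4        3.125         2.4941         9.9763
  5        3.125         2.3573        11.7867
  6        3.125         2.2281        13.3686
  7        3.125         2.1060        14.7417
  8      103.125        65.6869       525.4950
  Σ                     83.2565       591.8217
P = 83.2565; Macaulay duration = 591.8217 / 83.2565 = 7.10841 half-year periods = 3.55421 years.
Modified duration = D_Mac / (1 + y) = 3.55421 / 1.058 = 3.35936 years.

3.36 years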